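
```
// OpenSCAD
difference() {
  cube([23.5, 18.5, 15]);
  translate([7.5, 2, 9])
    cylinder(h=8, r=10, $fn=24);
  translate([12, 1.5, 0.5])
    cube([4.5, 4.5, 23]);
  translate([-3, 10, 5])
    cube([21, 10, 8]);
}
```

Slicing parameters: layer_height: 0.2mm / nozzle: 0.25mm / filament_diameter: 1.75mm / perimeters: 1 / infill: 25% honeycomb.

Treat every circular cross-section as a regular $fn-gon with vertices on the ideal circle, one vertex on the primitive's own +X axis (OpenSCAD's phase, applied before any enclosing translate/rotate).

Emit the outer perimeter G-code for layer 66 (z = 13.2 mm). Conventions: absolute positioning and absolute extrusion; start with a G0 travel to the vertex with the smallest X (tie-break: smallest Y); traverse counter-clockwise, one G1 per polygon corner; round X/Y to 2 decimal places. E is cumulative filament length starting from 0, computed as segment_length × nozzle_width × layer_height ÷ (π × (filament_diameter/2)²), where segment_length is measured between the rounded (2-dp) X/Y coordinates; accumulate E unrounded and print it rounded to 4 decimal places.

G0 X0.00 Y8.51 Z13.20
G1 X0.43 Y9.07 E0.0147
G1 X2.50 Y10.66 E0.0689
G1 X4.91 Y11.66 E0.1232
G1 X7.50 Y12.00 E0.1775
G1 X10.09 Y11.66 E0.2318
G1 X12.50 Y10.66 E0.2860
G1 X14.57 Y9.07 E0.3403
G1 X16.16 Y7.00 E0.3945
G1 X17.16 Y4.59 E0.4488
G1 X17.50 Y2.00 E0.5031
G1 X17.24 Y0.00 E0.5450
G1 X23.50 Y0.00 E0.6751
G1 X23.50 Y18.50 E1.0597
G1 X0.00 Y18.50 E1.5482
G1 X0.00 Y8.51 E1.7559

At z = 13.2 mm: the cube is present — its section is the full 23.5×18.5 rectangle; the cylinder at (7.5, 2): section is a regular 24-gon, circumradius r=10; the cube at (12, 1.5) is present — its section is the full 4.5×4.5 rectangle; the cube at (-3, 10) is not intersected at this z (z outside [5, 13]); Subtracting the remaining from the first: starting from the 23.5×18.5 cube, the r=10 cylinder at (7.5, 2) partially overlaps it — only the 179.12 mm² overlap (of its 310.58 mm²) is removed, clipping the outline; the 4.5×4.5 cube at (12, 1.5) misses the remaining region (no effect) — 1 connected region. The outline is a single polygon with 15 vertices. Extrusion per mm of travel: 0.25 × 0.2 / (π × 0.875²) = 0.020788. Accumulating E over each segment gives final E = 1.7559.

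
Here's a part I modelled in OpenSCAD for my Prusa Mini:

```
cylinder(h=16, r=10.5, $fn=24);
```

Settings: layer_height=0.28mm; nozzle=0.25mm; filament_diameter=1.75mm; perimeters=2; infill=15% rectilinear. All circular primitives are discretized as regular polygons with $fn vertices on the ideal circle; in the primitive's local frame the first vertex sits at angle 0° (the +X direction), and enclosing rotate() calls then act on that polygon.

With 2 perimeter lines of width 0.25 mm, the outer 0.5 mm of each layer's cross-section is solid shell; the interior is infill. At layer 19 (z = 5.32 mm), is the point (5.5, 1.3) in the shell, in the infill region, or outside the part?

infill

At z = 5.32 mm: the r=10.5 cylinder contributes a regular 24-gon of circumradius 10.5. Overall, the cross-section is a single solid region. The nearest boundary edge runs (10.50, 0.00)→(10.14, 2.72); distance from the point to it = 4.79 mm. The point is inside the cross-section and 4.79 mm from the nearest boundary — more than the 0.5 mm shell width (2 × 0.25), so it's in the infill interior.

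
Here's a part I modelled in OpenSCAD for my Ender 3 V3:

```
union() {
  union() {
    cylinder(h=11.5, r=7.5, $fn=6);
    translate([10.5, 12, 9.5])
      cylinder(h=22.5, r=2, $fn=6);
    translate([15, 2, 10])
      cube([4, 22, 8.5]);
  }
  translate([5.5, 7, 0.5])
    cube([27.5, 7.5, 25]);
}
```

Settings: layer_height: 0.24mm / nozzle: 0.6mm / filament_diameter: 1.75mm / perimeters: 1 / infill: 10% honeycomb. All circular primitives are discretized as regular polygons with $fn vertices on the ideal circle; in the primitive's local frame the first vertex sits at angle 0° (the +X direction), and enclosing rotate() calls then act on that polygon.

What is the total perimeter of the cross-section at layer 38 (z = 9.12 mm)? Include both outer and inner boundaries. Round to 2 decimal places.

115.00 mm

At z = 9.12 mm: the r=7.5 cylinder gives a regular 6-gon of circumradius 7.5 (constant along its height) (perimeter = 2·6·7.500·sin(180°/6) = 45.00 mm); the cylinder at (10.5, 12) is absent (z outside [9.5, 32]); the cube at (15, 2) is not intersected at this z (z outside [10, 18.5]); Taking the union: only the r=7.5 cylinder is present, so the union is just that shape — boundary = 45.00 mm; the cube at (5.5, 7) is present — its section is the full 27.5×7.5 rectangle (perimeter 70.00 mm); Taking the union: the 2 present regions are separate (no shared area or edge), so areas and boundary lengths simply add and each stays a separate island — boundary = 115.00 mm. Overall, the cross-section has 2 separate islands. Total boundary length (outer) = 115.00 mm.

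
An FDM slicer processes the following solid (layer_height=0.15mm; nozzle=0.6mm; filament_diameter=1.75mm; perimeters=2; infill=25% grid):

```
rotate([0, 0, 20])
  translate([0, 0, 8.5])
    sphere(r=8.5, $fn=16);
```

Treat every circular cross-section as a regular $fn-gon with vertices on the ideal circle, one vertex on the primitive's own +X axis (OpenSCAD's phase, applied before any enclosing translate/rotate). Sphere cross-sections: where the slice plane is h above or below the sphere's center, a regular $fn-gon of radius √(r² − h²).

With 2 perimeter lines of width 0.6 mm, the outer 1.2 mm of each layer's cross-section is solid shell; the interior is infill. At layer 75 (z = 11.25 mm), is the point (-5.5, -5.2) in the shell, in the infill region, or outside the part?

shell

At z = 11.25 mm: the sphere: section is a regular 16-gon, circumradius = √(r²−h²) = √(8.5²−2.75²) = 8.043; (whole slice rotated 20° about Z — lengths, areas and connectivity unchanged). Overall, the cross-section is a single solid region. Undo the 20° rotation: the query point maps to (-6.947, -3.005) in the un-rotated model frame. The nearest boundary edge runs (-7.43, -3.08)→(-5.69, -5.69); distance from the point to it = 0.44 mm. The point is inside the cross-section, 0.44 mm from the nearest boundary — within the 1.2 mm shell band (2 × 0.6).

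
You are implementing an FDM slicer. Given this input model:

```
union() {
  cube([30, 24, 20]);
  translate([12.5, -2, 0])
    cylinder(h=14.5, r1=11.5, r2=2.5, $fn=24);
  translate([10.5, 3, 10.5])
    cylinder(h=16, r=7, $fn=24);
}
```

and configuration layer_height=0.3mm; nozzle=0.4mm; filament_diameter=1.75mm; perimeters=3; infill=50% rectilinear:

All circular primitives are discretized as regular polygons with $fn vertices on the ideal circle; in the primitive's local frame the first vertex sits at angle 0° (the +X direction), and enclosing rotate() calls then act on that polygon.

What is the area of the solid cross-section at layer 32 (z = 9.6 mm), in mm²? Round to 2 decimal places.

789.23 mm²

At z = 9.6 mm: the cube is present — its section is the full 30×24 rectangle (area 720.00 mm²); the cone at (12.5, -2) contributes a regular 24-gon of circumradius 5.541 (interpolated between r1=11.5 and r2=2.5 at t=0.662) (area = (24/2)·5.541²·sin(360°/24) = 95.37 mm²); the cylinder at (10.5, 3) is not intersected at this z (z outside [10.5, 26.5]); Combining (union): the regions partially overlap — summed areas 815.37 mm² minus the doubly-counted overlap 26.14 mm² gives 789.23 mm² — area = 789.23 mm². Overall, the cross-section is a single solid region. Net area = 789.23 mm².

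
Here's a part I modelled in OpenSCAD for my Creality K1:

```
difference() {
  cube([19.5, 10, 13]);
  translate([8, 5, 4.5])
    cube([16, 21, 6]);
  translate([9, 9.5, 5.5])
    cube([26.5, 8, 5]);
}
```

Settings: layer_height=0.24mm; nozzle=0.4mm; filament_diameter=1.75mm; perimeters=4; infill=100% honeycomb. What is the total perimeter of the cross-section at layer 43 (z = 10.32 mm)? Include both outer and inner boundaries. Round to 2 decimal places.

At z = 10.32 mm: the 19.5×10 cube contributes its full rectangle (perimeter 59.00 mm); the cube at (8, 5) is present — its section is the full 16×21 rectangle (perimeter 74.00 mm); the cube at (9, 9.5) is present — its section is the full 26.5×8 rectangle (perimeter 69.00 mm); Taking the first minus the rest: starting from the 19.5×10 cube, the 16×21 cube at (8, 5) partially overlaps it — only the 57.50 mm² overlap (of its 336.00 mm²) is removed, clipping the outline; the 26.5×8 cube at (9, 9.5) misses the remaining region (no effect) — boundary = 59.00 mm. Overall, the cross-section is a single solid region. Total boundary length (outer) = 59.00 mm.

59.00 mm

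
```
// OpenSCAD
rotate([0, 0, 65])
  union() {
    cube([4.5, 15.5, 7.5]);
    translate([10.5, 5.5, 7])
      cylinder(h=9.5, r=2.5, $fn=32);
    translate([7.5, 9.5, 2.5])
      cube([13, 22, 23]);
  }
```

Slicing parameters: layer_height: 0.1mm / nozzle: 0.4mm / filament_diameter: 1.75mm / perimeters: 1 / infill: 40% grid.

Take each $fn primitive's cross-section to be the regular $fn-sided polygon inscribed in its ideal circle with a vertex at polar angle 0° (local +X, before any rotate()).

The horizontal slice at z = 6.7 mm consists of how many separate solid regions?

2

At z = 6.7 mm: the cube (footprint 4.5×15.5) is included at this height; the cylinder at (10.5, 5.5) is absent (z outside [7, 16.5]); the 13×22 cube at (7.5, 9.5) contributes its full rectangle; Taking the union: the 2 present regions are separate (no shared area or edge), so areas and boundary lengths simply add and each stays a separate island — 2 connected regions; (rotated 65° about Z; rotation is an isometry so areas/perimeters/island counts are preserved). The result has 2 disconnected regions.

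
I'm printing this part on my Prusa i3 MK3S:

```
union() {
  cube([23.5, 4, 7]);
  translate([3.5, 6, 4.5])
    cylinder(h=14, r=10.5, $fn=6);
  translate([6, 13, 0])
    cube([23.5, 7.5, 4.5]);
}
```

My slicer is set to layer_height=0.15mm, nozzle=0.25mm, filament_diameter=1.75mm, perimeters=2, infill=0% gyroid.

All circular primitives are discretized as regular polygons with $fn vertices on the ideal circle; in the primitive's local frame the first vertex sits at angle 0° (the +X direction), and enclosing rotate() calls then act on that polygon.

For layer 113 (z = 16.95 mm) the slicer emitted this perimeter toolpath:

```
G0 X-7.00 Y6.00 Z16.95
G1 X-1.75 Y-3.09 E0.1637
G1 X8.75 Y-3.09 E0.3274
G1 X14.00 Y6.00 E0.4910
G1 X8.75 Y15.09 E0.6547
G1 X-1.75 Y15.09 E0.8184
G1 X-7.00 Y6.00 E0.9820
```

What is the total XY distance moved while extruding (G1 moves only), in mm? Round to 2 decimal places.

62.99 mm

Sum the Euclidean lengths of each G1 segment: total = 62.99 mm.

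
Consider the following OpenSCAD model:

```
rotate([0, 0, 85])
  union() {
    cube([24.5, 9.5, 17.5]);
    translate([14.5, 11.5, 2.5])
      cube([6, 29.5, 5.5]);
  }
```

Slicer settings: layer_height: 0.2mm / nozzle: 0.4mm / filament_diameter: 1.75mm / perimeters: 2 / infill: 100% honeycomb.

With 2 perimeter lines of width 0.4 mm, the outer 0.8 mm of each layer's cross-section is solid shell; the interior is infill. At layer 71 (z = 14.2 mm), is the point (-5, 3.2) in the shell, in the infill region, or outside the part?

infill

At z = 14.2 mm: the cube (footprint 24.5×9.5) is included at this height; the cube at (14.5, 11.5) is not intersected at this z (z outside [2.5, 8]); Taking the union: only the 24.5×9.5 cube is present, so the union is just that shape — 1 connected region; (whole slice rotated 85° about Z — lengths, areas and connectivity unchanged). Overall, the cross-section is a single solid region. Undo the 85° rotation: the query point maps to (2.752, 5.260) in the un-rotated model frame. The nearest boundary edge runs (0.00, 9.50)→(0.00, 0.00); distance from the point to it = 2.75 mm. The point is inside the cross-section and 2.75 mm from the nearest boundary — more than the 0.8 mm shell width (2 × 0.4), so it's in the infill interior.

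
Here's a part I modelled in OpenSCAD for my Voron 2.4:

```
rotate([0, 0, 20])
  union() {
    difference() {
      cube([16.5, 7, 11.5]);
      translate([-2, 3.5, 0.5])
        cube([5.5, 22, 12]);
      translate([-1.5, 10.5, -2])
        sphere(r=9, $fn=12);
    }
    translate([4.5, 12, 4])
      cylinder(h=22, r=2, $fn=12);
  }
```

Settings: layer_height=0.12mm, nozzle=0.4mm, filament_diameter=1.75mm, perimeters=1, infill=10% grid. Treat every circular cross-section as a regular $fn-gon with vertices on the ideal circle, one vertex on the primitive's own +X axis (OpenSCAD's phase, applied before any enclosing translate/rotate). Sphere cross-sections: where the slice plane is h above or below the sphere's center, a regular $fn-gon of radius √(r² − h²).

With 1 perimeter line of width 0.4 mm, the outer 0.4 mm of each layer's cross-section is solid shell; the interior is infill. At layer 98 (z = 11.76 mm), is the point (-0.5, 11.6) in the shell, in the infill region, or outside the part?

infill

At z = 11.76 mm: the cube does not reach this height (z outside [0, 11.5]); the 5.5×22 cube at (-2, 3.5) contributes its full rectangle; the sphere at (-1.5, 10.5) does not reach this height (|z−center|=13.760 > r=9); Subtracting the remaining from the first: the first operand is absent here, so nothing remains; the cylinder at (4.5, 12): section is a regular 12-gon, circumradius r=2; Combining (union): only the r=2 cylinder at (4.5, 12) is present, so the union is just that shape — 1 connected region; (whole slice rotated 20° about Z — lengths, areas and connectivity unchanged). Overall, the cross-section is a single solid region. Undo the 20° rotation: the query point maps to (3.498, 11.071) in the un-rotated model frame. The nearest boundary edge runs (2.77, 11.00)→(3.50, 10.27); distance from the point to it = 0.57 mm. The point is inside the cross-section and 0.57 mm from the nearest boundary — more than the 0.4 mm shell width (1 × 0.4), so it's in the infill interior.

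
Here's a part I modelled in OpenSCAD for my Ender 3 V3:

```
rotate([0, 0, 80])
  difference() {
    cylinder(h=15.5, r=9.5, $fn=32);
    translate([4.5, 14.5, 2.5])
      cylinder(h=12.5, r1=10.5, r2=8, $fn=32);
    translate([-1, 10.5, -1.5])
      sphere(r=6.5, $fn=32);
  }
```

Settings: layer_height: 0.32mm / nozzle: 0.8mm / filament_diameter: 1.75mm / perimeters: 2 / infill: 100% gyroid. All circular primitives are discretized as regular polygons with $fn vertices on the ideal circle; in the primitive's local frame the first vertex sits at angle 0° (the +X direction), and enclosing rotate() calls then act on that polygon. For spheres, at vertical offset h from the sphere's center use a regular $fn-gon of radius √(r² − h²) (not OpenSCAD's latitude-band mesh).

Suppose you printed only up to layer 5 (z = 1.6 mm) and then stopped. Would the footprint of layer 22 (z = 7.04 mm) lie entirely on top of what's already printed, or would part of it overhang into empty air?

part overhangs

Compare the two slices. At z = 1.6: the r=9.5 cylinder contributes a regular 32-gon of circumradius 9.5 (area = (32/2)·9.500²·sin(360°/32) = 281.71 mm²); the cone at (4.5, 14.5) is absent (z outside [2.5, 15]); the r=6.5 sphere at (-1, 10.5) slices to a regular 32-gon of circumradius 5.713 (√(r²−h²) with h=3.1 from center) (area = (32/2)·5.713²·sin(360°/32) = 101.88 mm²); Taking the first minus the rest: starting from the r=9.5 cylinder (281.71 mm²), the r=6.5 sphere at (-1, 10.5) partially overlaps it — only the 33.03 mm² overlap (of its 101.88 mm²) is removed, clipping the outline — area = 248.68 mm²; (whole slice rotated 80° about Z — lengths, areas and connectivity unchanged). At z = 7.04: the r=9.5 cylinder contributes a regular 32-gon of circumradius 9.5 (area = (32/2)·9.500²·sin(360°/32) = 281.71 mm²); the cone at (4.5, 14.5) (r1=10.5→r2=8) has section circumradius 9.592 here — a regular 32-gon (area = (32/2)·9.592²·sin(360°/32) = 287.19 mm²); the sphere at (-1, 10.5) does not reach this height (|z−center|=8.540 > r=6.5); Taking the first minus the rest: starting from the r=9.5 cylinder (281.71 mm²), the cone at (4.5, 14.5) partially overlaps it — only the 30.07 mm² overlap (of its 287.19 mm²) is removed, clipping the outline — area = 251.64 mm²; (rotated 80° about Z; rotation is an isometry so areas/perimeters/island counts are preserved). Checking containment: at z = 7.04 the cross-section extends beyond the z = 1.6 cross-section by about 14.03 mm².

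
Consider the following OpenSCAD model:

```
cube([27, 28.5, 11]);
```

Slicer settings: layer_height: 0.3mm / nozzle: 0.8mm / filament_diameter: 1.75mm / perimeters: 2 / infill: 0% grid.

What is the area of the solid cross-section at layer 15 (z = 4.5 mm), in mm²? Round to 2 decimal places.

At z = 4.5 mm: the 27×28.5 cube contributes its full rectangle (area 769.50 mm²). Overall, the cross-section is a single solid region. Net area = 769.50 mm².

769.50 mm²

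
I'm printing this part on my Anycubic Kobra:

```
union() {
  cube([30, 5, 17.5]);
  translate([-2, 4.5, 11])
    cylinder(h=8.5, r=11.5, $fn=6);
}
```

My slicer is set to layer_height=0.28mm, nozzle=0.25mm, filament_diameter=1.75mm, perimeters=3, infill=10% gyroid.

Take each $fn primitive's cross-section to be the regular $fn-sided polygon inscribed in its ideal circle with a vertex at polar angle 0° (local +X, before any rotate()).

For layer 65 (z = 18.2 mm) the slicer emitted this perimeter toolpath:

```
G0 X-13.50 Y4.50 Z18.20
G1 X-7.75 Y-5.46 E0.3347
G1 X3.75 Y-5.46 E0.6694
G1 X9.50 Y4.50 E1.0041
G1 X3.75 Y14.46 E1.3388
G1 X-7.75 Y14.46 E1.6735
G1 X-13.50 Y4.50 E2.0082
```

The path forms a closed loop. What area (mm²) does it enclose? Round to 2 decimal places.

343.62 mm²

Apply the shoelace formula to the sequence of (X, Y) vertices; enclosed area = 343.62 mm².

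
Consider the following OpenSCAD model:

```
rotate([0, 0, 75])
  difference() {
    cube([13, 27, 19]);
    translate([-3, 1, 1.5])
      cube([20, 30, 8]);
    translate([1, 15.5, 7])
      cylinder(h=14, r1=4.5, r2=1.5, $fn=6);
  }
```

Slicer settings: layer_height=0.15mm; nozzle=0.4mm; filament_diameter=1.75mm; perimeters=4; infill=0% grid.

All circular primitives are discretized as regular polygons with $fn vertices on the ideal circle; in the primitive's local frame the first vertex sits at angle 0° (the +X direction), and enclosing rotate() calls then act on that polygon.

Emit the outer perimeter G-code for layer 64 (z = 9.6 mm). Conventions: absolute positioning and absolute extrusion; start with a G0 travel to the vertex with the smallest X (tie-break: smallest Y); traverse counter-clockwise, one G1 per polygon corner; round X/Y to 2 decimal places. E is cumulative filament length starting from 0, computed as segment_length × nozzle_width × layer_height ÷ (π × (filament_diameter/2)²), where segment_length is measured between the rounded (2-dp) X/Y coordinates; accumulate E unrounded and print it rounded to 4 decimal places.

G0 X-26.08 Y6.99 Z9.60
G1 X-18.27 Y4.90 E0.2017
G1 X-17.50 Y7.77 E0.2758
G1 X-13.69 Y8.79 E0.3742
G1 X-10.90 Y6.00 E0.4726
G1 X-11.67 Y3.13 E0.5467
G1 X0.00 Y0.00 E0.8481
G1 X3.36 Y12.56 E1.1725
G1 X-22.72 Y19.55 E1.8460
G1 X-26.08 Y6.99 E2.1703

At z = 9.6 mm: the cube is present — its section is the full 13×27 rectangle; the cube at (-3, 1) is absent (z outside [1.5, 9.5]); the cone at (1, 15.5) contributes a regular 6-gon of circumradius 3.943 (interpolated between r1=4.5 and r2=1.5 at t=0.186); Taking the first minus the rest: starting from the 13×27 cube, the cone at (1, 15.5) partially overlaps it — only the 27.02 mm² overlap (of its 40.39 mm²) is removed, clipping the outline — 1 connected region; (rotated 75° about Z; rotation is an isometry so areas/perimeters/island counts are preserved). The outline is a single polygon with 9 vertices. Extrusion per mm of travel: 0.4 × 0.15 / (π × 0.875²) = 0.024945. Accumulating E over each segment gives final E = 2.1703.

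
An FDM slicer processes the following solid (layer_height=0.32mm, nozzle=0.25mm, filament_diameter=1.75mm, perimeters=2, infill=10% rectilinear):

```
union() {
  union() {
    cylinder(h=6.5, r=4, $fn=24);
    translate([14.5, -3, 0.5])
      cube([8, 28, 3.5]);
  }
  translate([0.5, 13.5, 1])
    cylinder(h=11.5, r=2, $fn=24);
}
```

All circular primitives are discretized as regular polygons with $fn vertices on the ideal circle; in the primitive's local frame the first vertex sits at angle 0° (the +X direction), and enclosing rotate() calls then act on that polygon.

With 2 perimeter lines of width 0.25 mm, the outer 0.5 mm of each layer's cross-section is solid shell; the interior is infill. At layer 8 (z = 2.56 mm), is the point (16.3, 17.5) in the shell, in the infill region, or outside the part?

infill

At z = 2.56 mm: the r=4 cylinder gives a regular 24-gon of circumradius 4 (constant along its height); the 8×28 cube at (14.5, -3) contributes its full rectangle; Taking the union: the 2 present regions are separate (no shared area or edge), so areas and boundary lengths simply add and each stays a separate island — 2 connected regions; the r=2 cylinder at (0.5, 13.5) gives a regular 24-gon of circumradius 2 (constant along its height); Taking the union: the 2 present regions are separate (no shared area or edge), so areas and boundary lengths simply add and each stays a separate island — 3 connected regions. Overall, the cross-section has 3 separate islands. The nearest boundary edge runs (14.50, -3.00)→(14.50, 25.00); distance from the point to it = 1.80 mm. (Shell/infill is judged within the island containing the point — the largest one.) The point is inside the cross-section and 1.80 mm from the nearest boundary — more than the 0.5 mm shell width (2 × 0.25), so it's in the infill interior.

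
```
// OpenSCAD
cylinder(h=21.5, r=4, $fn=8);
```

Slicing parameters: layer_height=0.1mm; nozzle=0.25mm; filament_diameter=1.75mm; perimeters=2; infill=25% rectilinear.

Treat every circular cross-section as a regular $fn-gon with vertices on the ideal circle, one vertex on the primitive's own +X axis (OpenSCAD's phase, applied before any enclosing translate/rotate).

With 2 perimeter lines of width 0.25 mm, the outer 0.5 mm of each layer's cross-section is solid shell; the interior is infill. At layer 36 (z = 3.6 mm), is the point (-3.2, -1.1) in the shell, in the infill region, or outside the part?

shell

At z = 3.6 mm: the cylinder: section is a regular 8-gon, circumradius r=4. Overall, the cross-section is a single solid region. The nearest boundary edge runs (-4.00, 0.00)→(-2.83, -2.83); distance from the point to it = 0.32 mm. The point is inside the cross-section, 0.32 mm from the nearest boundary — within the 0.5 mm shell band (2 × 0.25).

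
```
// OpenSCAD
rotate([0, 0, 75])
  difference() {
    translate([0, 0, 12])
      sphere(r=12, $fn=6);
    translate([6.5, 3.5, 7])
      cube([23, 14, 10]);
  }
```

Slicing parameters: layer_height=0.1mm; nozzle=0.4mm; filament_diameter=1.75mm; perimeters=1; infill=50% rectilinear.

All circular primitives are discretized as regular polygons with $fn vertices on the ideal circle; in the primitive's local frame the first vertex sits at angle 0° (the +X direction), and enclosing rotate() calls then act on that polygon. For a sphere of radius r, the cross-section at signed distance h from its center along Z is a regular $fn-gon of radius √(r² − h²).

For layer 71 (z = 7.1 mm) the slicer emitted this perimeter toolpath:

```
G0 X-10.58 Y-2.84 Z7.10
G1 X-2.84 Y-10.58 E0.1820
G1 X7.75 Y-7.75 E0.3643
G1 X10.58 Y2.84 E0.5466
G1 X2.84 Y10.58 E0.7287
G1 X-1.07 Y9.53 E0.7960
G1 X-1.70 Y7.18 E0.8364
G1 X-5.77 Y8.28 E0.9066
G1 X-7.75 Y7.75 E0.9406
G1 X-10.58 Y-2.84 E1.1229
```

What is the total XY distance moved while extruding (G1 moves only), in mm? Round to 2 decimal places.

67.52 mm

Sum the Euclidean lengths of each G1 segment: total = 67.52 mm.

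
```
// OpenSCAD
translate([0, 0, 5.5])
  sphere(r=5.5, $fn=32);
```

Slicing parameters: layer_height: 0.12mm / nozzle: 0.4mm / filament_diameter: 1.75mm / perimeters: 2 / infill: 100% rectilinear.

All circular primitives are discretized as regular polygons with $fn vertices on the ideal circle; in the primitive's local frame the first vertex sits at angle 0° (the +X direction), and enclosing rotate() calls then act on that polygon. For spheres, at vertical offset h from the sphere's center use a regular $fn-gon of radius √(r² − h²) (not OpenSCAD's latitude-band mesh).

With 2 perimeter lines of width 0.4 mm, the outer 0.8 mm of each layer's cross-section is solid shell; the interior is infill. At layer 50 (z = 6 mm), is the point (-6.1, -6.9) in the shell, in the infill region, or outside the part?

outside

At z = 6 mm: the r=5.5 sphere slices to a regular 32-gon of circumradius 5.477 (√(r²−h²) with h=0.5 from center). Overall, the cross-section is a single solid region. The nearest boundary edge runs (-3.87, -3.87)→(-3.04, -4.55); distance from the point to it = 3.75 mm. The point is not inside any of the regions above, so it lies outside the cross-section (3.75 mm from the nearest boundary).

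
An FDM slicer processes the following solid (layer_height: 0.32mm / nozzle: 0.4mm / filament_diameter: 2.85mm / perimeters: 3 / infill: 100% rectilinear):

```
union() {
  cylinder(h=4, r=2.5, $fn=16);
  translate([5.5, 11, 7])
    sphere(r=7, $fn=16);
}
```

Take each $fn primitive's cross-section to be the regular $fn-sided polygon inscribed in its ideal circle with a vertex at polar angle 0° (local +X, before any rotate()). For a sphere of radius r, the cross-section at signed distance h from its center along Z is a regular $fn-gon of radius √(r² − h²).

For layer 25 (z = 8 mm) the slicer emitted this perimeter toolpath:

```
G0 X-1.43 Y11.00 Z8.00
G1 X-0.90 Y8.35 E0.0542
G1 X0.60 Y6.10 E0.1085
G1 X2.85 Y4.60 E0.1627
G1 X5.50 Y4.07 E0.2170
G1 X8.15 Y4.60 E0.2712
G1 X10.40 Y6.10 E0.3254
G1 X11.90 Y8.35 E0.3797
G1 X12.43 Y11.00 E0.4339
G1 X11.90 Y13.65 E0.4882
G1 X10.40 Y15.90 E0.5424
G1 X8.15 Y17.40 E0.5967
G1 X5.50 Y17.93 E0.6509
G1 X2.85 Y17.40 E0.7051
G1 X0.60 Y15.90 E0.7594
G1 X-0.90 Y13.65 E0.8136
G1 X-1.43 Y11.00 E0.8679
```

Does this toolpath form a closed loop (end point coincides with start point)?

yes

Start point (G0): (-1.43, 11.00). End point (last G1): the path returns to the start — closed.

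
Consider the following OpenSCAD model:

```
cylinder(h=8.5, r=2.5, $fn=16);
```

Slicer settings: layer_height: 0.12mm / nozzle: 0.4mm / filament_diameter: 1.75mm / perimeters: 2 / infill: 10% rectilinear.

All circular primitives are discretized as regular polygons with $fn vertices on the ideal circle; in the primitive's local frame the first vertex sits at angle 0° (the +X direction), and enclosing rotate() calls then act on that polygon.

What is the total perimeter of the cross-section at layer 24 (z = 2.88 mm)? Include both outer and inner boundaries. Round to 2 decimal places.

At z = 2.88 mm: the r=2.5 cylinder gives a regular 16-gon of circumradius 2.5 (constant along its height) (perimeter = 2·16·2.500·sin(180°/16) = 15.61 mm). Overall, the cross-section is a single solid region. Total boundary length (outer) = 15.61 mm.

15.61 mm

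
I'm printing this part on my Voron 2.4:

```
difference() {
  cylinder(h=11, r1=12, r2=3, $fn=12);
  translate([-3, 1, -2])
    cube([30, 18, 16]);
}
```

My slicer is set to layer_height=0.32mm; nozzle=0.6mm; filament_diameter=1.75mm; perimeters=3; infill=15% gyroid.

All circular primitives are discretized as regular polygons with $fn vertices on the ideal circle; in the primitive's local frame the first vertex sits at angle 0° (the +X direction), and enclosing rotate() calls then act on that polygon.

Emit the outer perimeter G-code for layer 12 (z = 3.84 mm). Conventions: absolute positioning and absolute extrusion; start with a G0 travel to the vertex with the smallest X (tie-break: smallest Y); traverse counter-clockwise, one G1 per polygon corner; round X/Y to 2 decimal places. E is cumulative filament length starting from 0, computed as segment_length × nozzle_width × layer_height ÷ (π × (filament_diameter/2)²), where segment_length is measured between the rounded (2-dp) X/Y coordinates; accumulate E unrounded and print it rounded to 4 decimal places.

G0 X-8.86 Y0.00 Z3.84
G1 X-7.67 Y-4.43 E0.3662
G1 X-4.43 Y-7.67 E0.7319
G1 X0.00 Y-8.86 E1.0981
G1 X4.43 Y-7.67 E1.4642
G1 X7.67 Y-4.43 E1.8300
G1 X8.86 Y0.00 E2.1962
G1 X8.59 Y1.00 E2.2788
G1 X-3.00 Y1.00 E3.2040
G1 X-3.00 Y8.05 E3.7668
G1 X-4.43 Y7.67 E3.8849
G1 X-7.67 Y4.43 E4.2506
G1 X-8.86 Y0.00 E4.6168

At z = 3.84 mm: the cone (r1=12→r2=3) has section circumradius 8.858 here — a regular 12-gon; the cube at (-3, 1) (footprint 30×18) is included at this height; Taking the first minus the rest: starting from the cone, the 30×18 cube at (-3, 1) partially overlaps it — only the 72.50 mm² overlap (of its 540.00 mm²) is removed, clipping the outline — 1 connected region. The outline is a single polygon with 12 vertices. Extrusion per mm of travel: 0.6 × 0.32 / (π × 0.875²) = 0.079824. Accumulating E over each segment gives final E = 4.6168.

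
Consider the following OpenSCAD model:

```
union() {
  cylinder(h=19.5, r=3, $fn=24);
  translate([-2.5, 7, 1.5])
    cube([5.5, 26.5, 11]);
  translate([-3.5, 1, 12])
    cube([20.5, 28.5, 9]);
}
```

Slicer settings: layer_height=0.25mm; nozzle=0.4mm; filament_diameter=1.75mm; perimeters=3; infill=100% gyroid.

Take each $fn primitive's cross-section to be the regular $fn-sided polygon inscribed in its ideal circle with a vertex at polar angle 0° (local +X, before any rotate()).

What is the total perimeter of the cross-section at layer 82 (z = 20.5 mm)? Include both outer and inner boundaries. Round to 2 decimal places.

At z = 20.5 mm: the cylinder is absent (z outside [0, 19.5]); the cube at (-2.5, 7) does not reach this height (z outside [1.5, 12.5]); the cube at (-3.5, 1) (footprint 20.5×28.5) is included at this height (perimeter 98.00 mm); Merging all regions: only the 20.5×28.5 cube at (-3.5, 1) is present, so the union is just that shape — boundary = 98.00 mm. Overall, the cross-section is a single solid region. Total boundary length (outer) = 98.00 mm.

98.00 mm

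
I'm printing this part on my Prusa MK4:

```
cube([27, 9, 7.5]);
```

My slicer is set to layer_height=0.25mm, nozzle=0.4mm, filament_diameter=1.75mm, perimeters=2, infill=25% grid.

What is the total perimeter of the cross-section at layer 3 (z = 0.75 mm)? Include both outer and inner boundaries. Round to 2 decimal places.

72.00 mm

At z = 0.75 mm: the cube is present — its section is the full 27×9 rectangle (perimeter 72.00 mm). Overall, the cross-section is a single solid region. Total boundary length (outer) = 72.00 mm.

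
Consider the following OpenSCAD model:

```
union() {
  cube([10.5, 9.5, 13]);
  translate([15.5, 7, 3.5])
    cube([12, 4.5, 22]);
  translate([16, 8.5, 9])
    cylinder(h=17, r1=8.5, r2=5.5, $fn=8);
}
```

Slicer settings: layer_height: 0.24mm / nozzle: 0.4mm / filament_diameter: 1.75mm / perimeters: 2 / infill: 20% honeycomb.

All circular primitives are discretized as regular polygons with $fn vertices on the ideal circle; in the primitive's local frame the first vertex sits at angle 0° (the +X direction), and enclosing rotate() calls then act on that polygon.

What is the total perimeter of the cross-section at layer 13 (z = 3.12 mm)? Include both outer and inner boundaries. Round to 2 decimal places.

At z = 3.12 mm: the cube is present — its section is the full 10.5×9.5 rectangle (perimeter 40.00 mm); the cube at (15.5, 7) does not reach this height (z outside [3.5, 25.5]); the cone at (16, 8.5) is not intersected at this z (z outside [9, 26]); Merging all regions: only the 10.5×9.5 cube is present, so the union is just that shape — boundary = 40.00 mm. Overall, the cross-section is a single solid region. Total boundary length (outer) = 40.00 mm.

40.00 mm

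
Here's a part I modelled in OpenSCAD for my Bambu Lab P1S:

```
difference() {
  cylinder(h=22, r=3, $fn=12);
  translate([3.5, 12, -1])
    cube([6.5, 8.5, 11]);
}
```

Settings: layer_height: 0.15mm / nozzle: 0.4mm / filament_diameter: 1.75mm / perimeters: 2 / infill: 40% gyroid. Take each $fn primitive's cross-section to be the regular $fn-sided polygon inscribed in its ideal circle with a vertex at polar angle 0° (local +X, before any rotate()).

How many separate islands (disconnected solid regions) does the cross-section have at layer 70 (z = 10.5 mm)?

At z = 10.5 mm: the cylinder: section is a regular 12-gon, circumradius r=3; the cube at (3.5, 12) is absent (z outside [-1, 10]); Subtracting the remaining from the first: none of the subtracted shapes is present at this height, so the r=3 cylinder is unchanged — 1 connected region. Overall, the cross-section is a single solid region. Island count = 1.

1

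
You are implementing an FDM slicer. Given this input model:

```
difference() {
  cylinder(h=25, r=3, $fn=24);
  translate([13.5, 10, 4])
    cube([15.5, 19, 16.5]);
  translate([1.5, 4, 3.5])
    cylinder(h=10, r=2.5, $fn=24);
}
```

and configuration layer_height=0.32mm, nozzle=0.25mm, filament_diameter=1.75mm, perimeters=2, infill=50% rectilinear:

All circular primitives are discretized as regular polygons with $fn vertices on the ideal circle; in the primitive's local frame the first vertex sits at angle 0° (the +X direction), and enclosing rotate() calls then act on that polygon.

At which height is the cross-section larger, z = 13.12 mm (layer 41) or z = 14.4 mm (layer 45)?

layer 45 (z = 14.4 mm)

Layer 41 (z = 13.12): the r=3 cylinder gives a regular 24-gon of circumradius 3 (constant along its height) (area = (24/2)·3.000²·sin(360°/24) = 27.95 mm²); the 15.5×19 cube at (13.5, 10) contributes its full rectangle (area 294.50 mm²); the r=2.5 cylinder at (1.5, 4) contributes a regular 24-gon of circumradius 2.5 (area = (24/2)·2.500²·sin(360°/24) = 19.41 mm²); After the difference (first − rest): starting from the r=3 cylinder (27.95 mm²), the 15.5×19 cube at (13.5, 10) misses the remaining region (no effect); the r=2.5 cylinder at (1.5, 4) partially overlaps it — only the 2.77 mm² overlap (of its 19.41 mm²) is removed, clipping the outline — area = 25.18 mm². So its area = 25.18 mm². Layer 45 (z = 14.4): the cylinder: section is a regular 24-gon, circumradius r=3 (area = (24/2)·3.000²·sin(360°/24) = 27.95 mm²); the 15.5×19 cube at (13.5, 10) contributes its full rectangle (area 294.50 mm²); the cylinder at (1.5, 4) is not intersected at this z (z outside [3.5, 13.5]); Subtracting the remaining from the first: starting from the r=3 cylinder (27.95 mm²), the 15.5×19 cube at (13.5, 10) misses the remaining region (no effect) — area = 27.95 mm². So its area = 27.95 mm². Layer 45 is larger (27.95 vs 25.18 mm²).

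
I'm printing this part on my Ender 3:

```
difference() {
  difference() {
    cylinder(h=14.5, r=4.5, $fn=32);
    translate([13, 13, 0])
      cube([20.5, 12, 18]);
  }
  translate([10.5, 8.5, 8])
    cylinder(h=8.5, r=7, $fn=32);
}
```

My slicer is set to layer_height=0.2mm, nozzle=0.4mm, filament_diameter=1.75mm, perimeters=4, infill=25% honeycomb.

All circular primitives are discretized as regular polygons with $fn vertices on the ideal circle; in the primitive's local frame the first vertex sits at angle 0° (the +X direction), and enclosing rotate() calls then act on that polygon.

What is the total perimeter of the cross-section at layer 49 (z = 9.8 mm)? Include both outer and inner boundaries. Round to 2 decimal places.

At z = 9.8 mm: the r=4.5 cylinder gives a regular 32-gon of circumradius 4.5 (constant along its height) (perimeter = 2·32·4.500·sin(180°/32) = 28.23 mm); the cube at (13, 13) (footprint 20.5×12) is included at this height (perimeter 65.00 mm); Taking the first minus the rest: starting from the r=4.5 cylinder, the 20.5×12 cube at (13, 13) misses the remaining region (no effect) — boundary = 28.23 mm; the cylinder at (10.5, 8.5): section is a regular 32-gon, circumradius r=7 (perimeter = 2·32·7.000·sin(180°/32) = 43.91 mm); After the difference (first − rest): starting from that combined region, the r=7 cylinder at (10.5, 8.5) misses the remaining region (no effect) — boundary = 28.23 mm. Overall, the cross-section is a single solid region. Total boundary length (outer) = 28.23 mm.

28.23 mm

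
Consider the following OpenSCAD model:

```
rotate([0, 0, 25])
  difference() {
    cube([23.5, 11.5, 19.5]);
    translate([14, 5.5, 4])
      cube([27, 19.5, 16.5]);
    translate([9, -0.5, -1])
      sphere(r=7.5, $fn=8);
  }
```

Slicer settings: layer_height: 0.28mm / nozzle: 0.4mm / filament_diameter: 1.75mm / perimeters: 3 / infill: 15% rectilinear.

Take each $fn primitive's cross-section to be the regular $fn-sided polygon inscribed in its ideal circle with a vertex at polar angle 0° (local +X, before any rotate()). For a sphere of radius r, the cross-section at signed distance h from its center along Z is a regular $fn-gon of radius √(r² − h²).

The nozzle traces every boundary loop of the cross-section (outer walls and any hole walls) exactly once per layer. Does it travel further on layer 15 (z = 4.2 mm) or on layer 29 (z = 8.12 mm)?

layer 15 (z = 4.2 mm)

Layer 15 (z = 4.2): the 23.5×11.5 cube contributes its full rectangle (perimeter 70.00 mm); the cube at (14, 5.5) (footprint 27×19.5) is included at this height (perimeter 93.00 mm); the sphere at (9, -0.5): section is a regular 8-gon, circumradius = √(r²−h²) = √(7.5²−5.2²) = 5.405 (perimeter = 2·8·5.405·sin(180°/8) = 33.09 mm); After the difference (first − rest): starting from the 23.5×11.5 cube, the 27×19.5 cube at (14, 5.5) partially overlaps it — only the 57.00 mm² overlap (of its 526.50 mm²) is removed, clipping the outline; the r=7.5 sphere at (9, -0.5) partially overlaps it — only the 36.01 mm² overlap (of its 82.62 mm²) is removed, clipping the outline — boundary = 75.07 mm; (whole slice rotated 25° about Z — lengths, areas and connectivity unchanged). So its perimeter = 75.07 mm. Layer 29 (z = 8.12): the 23.5×11.5 cube contributes its full rectangle (perimeter 70.00 mm); the cube at (14, 5.5) (footprint 27×19.5) is included at this height (perimeter 93.00 mm); the sphere at (9, -0.5) is absent (|z−center|=9.120 > r=7.5); Subtracting the remaining from the first: starting from the 23.5×11.5 cube, the 27×19.5 cube at (14, 5.5) partially overlaps it — only the 57.00 mm² overlap (of its 526.50 mm²) is removed, clipping the outline — boundary = 70.00 mm; (whole slice rotated 25° about Z — lengths, areas and connectivity unchanged). So its perimeter = 70.00 mm. Layer 15 is larger (75.07 vs 70.00 mm).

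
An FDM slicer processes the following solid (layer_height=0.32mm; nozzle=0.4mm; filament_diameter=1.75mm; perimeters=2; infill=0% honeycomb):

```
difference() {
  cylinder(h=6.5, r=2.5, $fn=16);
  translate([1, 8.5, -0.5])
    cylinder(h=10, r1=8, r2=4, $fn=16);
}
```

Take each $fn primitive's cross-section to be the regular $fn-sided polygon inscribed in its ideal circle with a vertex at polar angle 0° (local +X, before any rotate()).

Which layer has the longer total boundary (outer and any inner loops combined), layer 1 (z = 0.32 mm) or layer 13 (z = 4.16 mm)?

layer 13 (z = 4.16 mm)

Layer 1 (z = 0.32): the r=2.5 cylinder gives a regular 16-gon of circumradius 2.5 (constant along its height) (perimeter = 2·16·2.500·sin(180°/16) = 15.61 mm); the cone at (1, 8.5) contributes a regular 16-gon of circumradius 7.672 (interpolated between r1=8 and r2=4 at t=0.082) (perimeter = 2·16·7.672·sin(180°/16) = 47.90 mm); After the difference (first − rest): starting from the r=2.5 cylinder, the cone at (1, 8.5) partially overlaps it — only the 4.39 mm² overlap (of its 180.20 mm²) is removed, clipping the outline — boundary = 14.79 mm. So its perimeter = 14.79 mm. Layer 13 (z = 4.16): the r=2.5 cylinder gives a regular 16-gon of circumradius 2.5 (constant along its height) (perimeter = 2·16·2.500·sin(180°/16) = 15.61 mm); the cone at (1, 8.5) (r1=8→r2=4) has section circumradius 6.136 here — a regular 16-gon (perimeter = 2·16·6.136·sin(180°/16) = 38.31 mm); After the difference (first − rest): starting from the r=2.5 cylinder, the cone at (1, 8.5) misses the remaining region (no effect) — boundary = 15.61 mm. So its perimeter = 15.61 mm. Layer 13 is larger (15.61 vs 14.79 mm).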